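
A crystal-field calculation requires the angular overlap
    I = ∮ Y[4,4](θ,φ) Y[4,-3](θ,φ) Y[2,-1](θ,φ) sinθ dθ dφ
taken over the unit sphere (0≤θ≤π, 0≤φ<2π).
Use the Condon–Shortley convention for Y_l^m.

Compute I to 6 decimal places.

Checks pass: Σm=0; 10 even; l₃=2∈[0,8].
(2·4+1)(2·4+1)(2·2+1) = 405
Δ: 6! 2! 2! / 11! → 1/13860
sum: t=2:+1/192 t=3:−1/36 t=4:+1/192 = -5/288
3j²(4 4 2; 0 0 0) = Δ·Π!·Σ² = 20/693  (sign -1)
sum: t=0:+1/1440 = 1/1440
3j²(4 4 2; 4 -3 -1) = Δ·Π!·Σ² = 7/165  (sign -1)
combine: 4πI² = 405·20/693·7/165 = 60/121
take √, sign +1: I = 0.19864517

0.198645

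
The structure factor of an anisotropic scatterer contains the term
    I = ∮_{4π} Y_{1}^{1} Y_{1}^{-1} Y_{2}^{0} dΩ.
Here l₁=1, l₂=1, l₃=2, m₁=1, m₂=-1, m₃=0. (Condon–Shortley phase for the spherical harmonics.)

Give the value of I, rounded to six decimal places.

m-sum 0 ✓  L=4 even ✓  0≤2≤2 ✓
Π(2lᵢ+1) = 3×3×5 = 45
triangle coeff Δ(1,1,2) = 1/30
Σ_t [0,0]: t=0:+1/1 = 1/1
(3j)²=2/15 [(1 1 2; 0 0 0)], sign=+1
Σ_t [0,0]: t=0:+1/4 = 1/4
(3j)²=1/30 [(1 1 2; 1 -1 0)], sign=+1
⇒ 4πI² = 1/5
I = (+1)√(1/5/(4π)) = 0.12615663

0.126157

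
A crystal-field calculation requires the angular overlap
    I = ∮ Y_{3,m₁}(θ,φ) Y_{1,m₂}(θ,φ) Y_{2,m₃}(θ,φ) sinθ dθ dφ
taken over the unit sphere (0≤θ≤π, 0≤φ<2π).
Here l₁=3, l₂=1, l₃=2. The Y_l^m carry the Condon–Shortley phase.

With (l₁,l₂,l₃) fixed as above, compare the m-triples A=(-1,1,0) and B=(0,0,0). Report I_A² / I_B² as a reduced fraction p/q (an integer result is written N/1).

l's match ⇒ only the (l;m) 3-j factors differ between A and B.
A: triangle coeff Δ(3,1,2) = 1/105; Σ_t [2,2]: t=2:+1/8 = 1/8; (3j)²=2/35 [(3 1 2; -1 1 0)], sign=+1
B: triangle coeff Δ(3,1,2) = 1/105; Σ_t [1,1]: t=1:−1/4 = -1/4; (3j)²=3/35 [(3 1 2; 0 0 0)], sign=-1
I_A²/I_B² = (2/35)/(3/35) = 2/3

2/3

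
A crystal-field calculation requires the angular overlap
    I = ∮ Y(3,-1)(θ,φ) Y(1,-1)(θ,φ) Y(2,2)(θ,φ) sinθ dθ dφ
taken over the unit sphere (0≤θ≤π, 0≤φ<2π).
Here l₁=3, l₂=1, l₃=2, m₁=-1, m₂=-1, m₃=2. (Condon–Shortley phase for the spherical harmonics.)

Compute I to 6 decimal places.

-0.082589

Checks pass: Σm=0; 6 even; l₃=2∈[2,4].
(2·3+1)(2·1+1)(2·2+1) = 105
Δ: 2! 4! 0! / 7! → 1/105
sum: t=1:−1/4 = -1/4
3j²(3 1 2; 0 0 0) = Δ·Π!·Σ² = 3/35  (sign -1)
sum: t=0:+1/48 = 1/48
3j²(3 1 2; -1 -1 2) = Δ·Π!·Σ² = 1/105  (sign +1)
combine: 4πI² = 105·3/35·1/105 = 3/35
take √, sign -1: I = -0.08258890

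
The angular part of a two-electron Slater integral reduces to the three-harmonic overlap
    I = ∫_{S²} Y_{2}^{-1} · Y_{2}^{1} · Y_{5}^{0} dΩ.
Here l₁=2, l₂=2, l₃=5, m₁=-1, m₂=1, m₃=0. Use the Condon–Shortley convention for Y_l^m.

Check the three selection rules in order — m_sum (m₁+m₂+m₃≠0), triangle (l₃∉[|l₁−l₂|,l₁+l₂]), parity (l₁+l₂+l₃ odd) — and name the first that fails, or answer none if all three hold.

m₁+m₂+m₃ = -1 + 1 + 0 = 0  ✓
triangle: |2−2|=0 ≤ l₃=5 ≤ 2+2=4  ✗
parity: l₁+l₂+l₃ = 9 is odd

triangle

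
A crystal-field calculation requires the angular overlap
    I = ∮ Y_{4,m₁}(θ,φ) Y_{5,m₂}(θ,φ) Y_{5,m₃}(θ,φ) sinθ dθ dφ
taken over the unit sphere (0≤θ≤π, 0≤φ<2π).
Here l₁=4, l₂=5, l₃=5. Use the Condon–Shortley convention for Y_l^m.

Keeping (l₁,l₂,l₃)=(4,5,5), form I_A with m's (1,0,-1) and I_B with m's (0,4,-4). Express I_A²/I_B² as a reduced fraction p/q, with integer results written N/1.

Same 4,5,5: normalisation and zero-m 3j drop out of the ratio.
A: Δ: 4! 4! 6! / 15! → 1/3153150; sum: t=0:+1/17280 t=1:−1/1152 t=2:+1/864 t=3:−1/6912 = 7/34560; 3j²(4 5 5; 1 0 -1) = Δ·Π!·Σ² = 1/429  (sign +1)
B: Δ: 4! 4! 6! / 15! → 1/3153150; sum: t=3:−1/25920 t=4:+1/69120 = -1/41472; 3j²(4 5 5; 0 4 -4) = Δ·Π!·Σ² = 2/143  (sign +1)
I_A²/I_B² = (1/429)/(2/143) = 1/6

1/6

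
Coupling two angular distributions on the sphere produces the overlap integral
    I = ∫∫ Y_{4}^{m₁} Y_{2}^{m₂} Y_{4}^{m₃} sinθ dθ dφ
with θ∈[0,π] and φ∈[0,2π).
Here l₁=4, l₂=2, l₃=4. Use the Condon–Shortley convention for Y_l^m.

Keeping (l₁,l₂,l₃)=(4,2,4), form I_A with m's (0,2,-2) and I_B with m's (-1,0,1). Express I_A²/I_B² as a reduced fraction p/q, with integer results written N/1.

540/289

Same 4,2,4: normalisation and zero-m 3j drop out of the ratio.
A: Δ: 2! 6! 2! / 11! → 1/13860; sum: t=2:+1/192 = 1/192; 3j²(4 2 4; 0 2 -2) = Δ·Π!·Σ² = 3/77  (sign +1)
B: Δ: 2! 6! 2! / 11! → 1/13860; sum: t=0:+1/480 t=1:−1/48 t=2:+1/144 = -17/1440; 3j²(4 2 4; -1 0 1) = Δ·Π!·Σ² = 289/13860  (sign +1)
I_A²/I_B² = (3/77)/(289/13860) = 540/289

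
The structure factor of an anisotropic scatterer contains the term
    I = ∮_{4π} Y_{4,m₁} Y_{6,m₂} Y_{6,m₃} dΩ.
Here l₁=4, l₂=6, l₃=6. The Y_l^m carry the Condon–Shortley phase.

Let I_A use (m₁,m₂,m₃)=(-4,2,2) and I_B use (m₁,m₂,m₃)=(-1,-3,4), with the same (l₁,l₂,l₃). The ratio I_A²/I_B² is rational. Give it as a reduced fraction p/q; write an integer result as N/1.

l's match ⇒ only the (l;m) 3-j factors differ between A and B.
A: triangle coeff Δ(4,6,6) = 1/15315300; Σ_t [4,4]: t=4:+1/331776 = 1/331776; (3j)²=490/21879 [(4 6 6; -4 2 2)], sign=+1
B: triangle coeff Δ(4,6,6) = 1/15315300; Σ_t [1,3]: t=1:−1/207360 t=2:+1/120960 t=3:−1/967680 = 1/414720; (3j)²=21/4862 [(4 6 6; -1 -3 4)], sign=+1
I_A²/I_B² = (490/21879)/(21/4862) = 140/27

140/27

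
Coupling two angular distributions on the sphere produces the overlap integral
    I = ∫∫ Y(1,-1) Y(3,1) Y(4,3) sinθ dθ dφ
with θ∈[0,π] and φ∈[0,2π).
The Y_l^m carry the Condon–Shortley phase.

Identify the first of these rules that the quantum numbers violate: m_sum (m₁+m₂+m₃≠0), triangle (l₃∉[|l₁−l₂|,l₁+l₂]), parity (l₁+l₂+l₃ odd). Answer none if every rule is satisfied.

m₁+m₂+m₃ = -1 + 1 + 3 = 3  ✗
triangle: |1−3|=2 ≤ l₃=4 ≤ 1+3=4
parity: l₁+l₂+l₃ = 8 is even

m_sum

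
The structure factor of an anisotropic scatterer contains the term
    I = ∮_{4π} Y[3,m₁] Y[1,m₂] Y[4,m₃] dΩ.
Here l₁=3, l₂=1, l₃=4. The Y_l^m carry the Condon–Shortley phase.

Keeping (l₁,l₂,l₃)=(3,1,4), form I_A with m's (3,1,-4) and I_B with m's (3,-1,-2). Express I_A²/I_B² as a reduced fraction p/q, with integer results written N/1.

l's match ⇒ only the (l;m) 3-j factors differ between A and B.
A: triangle coeff Δ(3,1,4) = 1/252; Σ_t [0,0]: t=0:+1/1440 = 1/1440; (3j)²=1/9 [(3 1 4; 3 1 -4)], sign=+1
B: triangle coeff Δ(3,1,4) = 1/252; Σ_t [0,0]: t=0:+1/1440 = 1/1440; (3j)²=1/252 [(3 1 4; 3 -1 -2)], sign=+1
I_A²/I_B² = (1/9)/(1/252) = 28/1

28/1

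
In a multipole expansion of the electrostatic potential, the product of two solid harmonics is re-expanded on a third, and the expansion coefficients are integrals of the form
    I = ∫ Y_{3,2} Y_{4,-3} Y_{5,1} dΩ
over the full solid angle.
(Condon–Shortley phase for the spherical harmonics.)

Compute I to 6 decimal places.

0.160929

Rules hold: Σm=0, L=12 even, 1≤5≤7.
N = 7·9·11 = 693
Δ = 2!·4!·6!/13! = 1/180180
Racah Σ t=0..2: t=0:+1/576 t=1:−1/144 t=2:+1/576 = -1/288
⇒ 3j(3 4 5; 0 0 0)² = 20/1001, sgn +1
Racah Σ t=0..1: t=0:+1/1440 t=1:−1/17280 = 11/17280
⇒ 3j(3 4 5; 2 -3 1)² = 11/468, sgn +1
4πI² = N·(3j₀)²·(3jₘ)² = 55/169
I = +1·√(0.325444/4π) = 0.16092854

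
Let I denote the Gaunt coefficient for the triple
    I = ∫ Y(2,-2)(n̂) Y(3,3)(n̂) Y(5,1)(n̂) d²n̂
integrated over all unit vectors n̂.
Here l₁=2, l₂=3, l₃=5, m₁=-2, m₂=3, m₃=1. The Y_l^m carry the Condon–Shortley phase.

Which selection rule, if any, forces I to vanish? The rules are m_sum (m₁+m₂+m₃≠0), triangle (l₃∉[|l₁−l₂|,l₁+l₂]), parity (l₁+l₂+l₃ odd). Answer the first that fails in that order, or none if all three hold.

azimuthal sum: -2 + 3 + 1 = 2  ✗
1 ≤ 5 ≤ 5 (triangle on l)
L = 2 + 3 + 5 = 10 (even)

m_sum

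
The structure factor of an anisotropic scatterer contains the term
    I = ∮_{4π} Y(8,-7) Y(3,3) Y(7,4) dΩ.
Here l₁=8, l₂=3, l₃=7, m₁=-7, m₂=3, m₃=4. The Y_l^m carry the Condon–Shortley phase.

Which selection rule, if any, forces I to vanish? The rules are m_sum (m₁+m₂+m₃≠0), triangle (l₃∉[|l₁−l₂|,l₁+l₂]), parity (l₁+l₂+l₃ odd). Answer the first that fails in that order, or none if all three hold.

none

azimuthal sum: -7 + 3 + 4 = 0  ✓
5 ≤ 7 ≤ 11 (triangle on l)  ✓
L = 8 + 3 + 7 = 18 (even)  ✓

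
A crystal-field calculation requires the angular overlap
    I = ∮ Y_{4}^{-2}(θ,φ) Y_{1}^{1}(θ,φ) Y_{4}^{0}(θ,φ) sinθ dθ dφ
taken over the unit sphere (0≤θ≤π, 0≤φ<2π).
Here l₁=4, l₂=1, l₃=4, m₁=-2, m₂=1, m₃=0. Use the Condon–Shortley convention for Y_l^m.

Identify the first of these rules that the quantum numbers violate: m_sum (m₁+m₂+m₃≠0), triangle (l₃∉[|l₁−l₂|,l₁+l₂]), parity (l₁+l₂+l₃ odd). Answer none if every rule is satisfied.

m_sum

Σmᵢ = -1  ✗
l₃∈[|l₁−l₂|,l₁+l₂]=[3,5], have l₃=4
Σlᵢ = 9 ⇒ odd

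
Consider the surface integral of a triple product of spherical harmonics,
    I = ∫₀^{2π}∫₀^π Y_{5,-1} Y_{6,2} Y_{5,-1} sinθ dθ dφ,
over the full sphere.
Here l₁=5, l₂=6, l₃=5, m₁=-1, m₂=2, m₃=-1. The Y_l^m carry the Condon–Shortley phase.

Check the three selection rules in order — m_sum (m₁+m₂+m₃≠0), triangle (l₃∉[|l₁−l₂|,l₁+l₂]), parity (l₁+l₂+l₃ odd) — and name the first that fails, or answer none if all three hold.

none

Σmᵢ = 0  ✓
l₃∈[|l₁−l₂|,l₁+l₂]=[1,11], have l₃=5  ✓
Σlᵢ = 16 ⇒ even  ✓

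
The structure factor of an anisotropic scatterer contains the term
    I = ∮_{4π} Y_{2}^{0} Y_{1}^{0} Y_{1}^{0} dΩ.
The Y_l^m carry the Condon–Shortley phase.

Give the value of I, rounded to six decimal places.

Checks pass: Σm=0; 4 even; l₃=1∈[1,3].
(2·2+1)(2·1+1)(2·1+1) = 45
Δ: 2! 2! 0! / 5! → 1/30
sum: t=1:−1/1 = -1/1
3j²(2 1 1; 0 0 0) = Δ·Π!·Σ² = 2/15  (sign +1)
(m-triple is (0,0,0) — same symbol as above.)
combine: 4πI² = 45·2/15·2/15 = 4/5
take √, sign +1: I = 0.25231325

0.252313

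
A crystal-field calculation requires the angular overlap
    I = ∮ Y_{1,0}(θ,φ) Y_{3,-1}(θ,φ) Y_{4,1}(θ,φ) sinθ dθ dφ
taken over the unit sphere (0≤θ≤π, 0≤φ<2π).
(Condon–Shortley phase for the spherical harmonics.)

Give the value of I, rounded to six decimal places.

-0.238414

Checks pass: Σm=0; 8 even; l₃=4∈[2,4].
(2·1+1)(2·3+1)(2·4+1) = 189
Δ: 0! 2! 6! / 9! → 1/252
sum: t=0:+1/36 = 1/36
3j²(1 3 4; 0 0 0) = Δ·Π!·Σ² = 4/63  (sign +1)
sum: t=0:+1/48 = 1/48
3j²(1 3 4; 0 -1 1) = Δ·Π!·Σ² = 5/84  (sign -1)
combine: 4πI² = 189·4/63·5/84 = 5/7
take √, sign -1: I = -0.23841361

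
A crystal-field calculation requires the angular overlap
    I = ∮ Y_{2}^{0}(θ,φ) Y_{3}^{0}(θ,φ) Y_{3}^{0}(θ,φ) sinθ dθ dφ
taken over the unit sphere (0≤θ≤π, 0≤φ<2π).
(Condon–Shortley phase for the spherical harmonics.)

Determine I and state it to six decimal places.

0.168209

Rules hold: Σm=0, L=8 even, 1≤3≤5.
N = 5·7·7 = 245
Δ = 2!·2!·4!/9! = 1/3780
Racah Σ t=0..2: t=0:+1/24 t=1:−1/4 t=2:+1/24 = -1/6
⇒ 3j(2 3 3; 0 0 0)² = 4/105, sgn +1
(m-triple is (0,0,0) — same symbol as above.)
4πI² = N·(3j₀)²·(3jₘ)² = 16/45
I = +1·√(0.355556/4π) = 0.16820883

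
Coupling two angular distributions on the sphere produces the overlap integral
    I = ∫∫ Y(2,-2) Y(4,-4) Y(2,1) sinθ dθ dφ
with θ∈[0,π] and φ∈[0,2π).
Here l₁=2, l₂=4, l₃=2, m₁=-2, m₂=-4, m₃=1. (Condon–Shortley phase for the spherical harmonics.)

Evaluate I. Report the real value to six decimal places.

m-sum = -2 − 4 + 1 = -5 ≠ 0 ⇒ I = 0

0.000000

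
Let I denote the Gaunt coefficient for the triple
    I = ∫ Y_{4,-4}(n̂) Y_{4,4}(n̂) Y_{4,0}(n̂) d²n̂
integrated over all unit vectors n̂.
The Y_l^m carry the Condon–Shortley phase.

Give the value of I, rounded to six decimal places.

m-sum 0 ✓  L=12 even ✓  0≤4≤8 ✓
Π(2lᵢ+1) = 9×9×9 = 729
triangle coeff Δ(4,4,4) = 1/450450
Σ_t [0,4]: t=0:+1/13824 t=1:−1/216 t=2:+1/64 t=3:−1/216 t=4:+1/13824 = 5/768
(3j)²=18/1001 [(4 4 4; 0 0 0)], sign=+1
Σ_t [4,4]: t=4:+1/13824 = 1/13824
(3j)²=14/1287 [(4 4 4; -4 4 0)], sign=+1
⇒ 4πI² = 2916/20449
I = (+1)√(2916/20449/(4π)) = 0.10652531

0.106525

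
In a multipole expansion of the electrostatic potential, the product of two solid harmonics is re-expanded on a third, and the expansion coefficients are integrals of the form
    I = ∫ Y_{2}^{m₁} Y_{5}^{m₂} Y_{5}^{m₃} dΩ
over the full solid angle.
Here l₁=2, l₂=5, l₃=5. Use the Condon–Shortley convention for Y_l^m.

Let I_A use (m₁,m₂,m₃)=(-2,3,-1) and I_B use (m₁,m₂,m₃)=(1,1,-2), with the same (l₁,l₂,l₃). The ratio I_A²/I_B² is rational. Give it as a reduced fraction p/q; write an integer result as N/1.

Shared (l₁,l₂,l₃)=(2,5,5): N and (l;000)² cancel in I_A²/I_B².
A: Δ = 2!·2!·8!/13! = 1/38610; Racah Σ t=2..2: t=2:+1/5760 = 1/5760; ⇒ 3j(2 5 5; -2 3 -1)² = 56/2145, sgn +1
B: Δ = 2!·2!·8!/13! = 1/38610; Racah Σ t=0..1: t=0:+1/2880 t=1:−1/1440 = -1/2880; ⇒ 3j(2 5 5; 1 1 -2)² = 7/715, sgn +1
I_A²/I_B² = (56/2145)/(7/715) = 8/3

8/3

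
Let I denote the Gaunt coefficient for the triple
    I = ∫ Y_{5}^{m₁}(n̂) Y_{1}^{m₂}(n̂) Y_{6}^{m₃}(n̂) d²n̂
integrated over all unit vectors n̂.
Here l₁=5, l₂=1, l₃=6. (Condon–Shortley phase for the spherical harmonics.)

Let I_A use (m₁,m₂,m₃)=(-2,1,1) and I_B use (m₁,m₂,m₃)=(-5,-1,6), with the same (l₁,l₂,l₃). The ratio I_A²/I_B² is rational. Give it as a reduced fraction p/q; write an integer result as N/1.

Same 5,1,6: normalisation and zero-m 3j drop out of the ratio.
A: Δ: 0! 10! 2! / 13! → 1/858; sum: t=0:+1/60480 = 1/60480; 3j²(5 1 6; -2 1 1) = Δ·Π!·Σ² = 5/429  (sign -1)
B: Δ: 0! 10! 2! / 13! → 1/858; sum: t=0:+1/7257600 = 1/7257600; 3j²(5 1 6; -5 -1 6) = Δ·Π!·Σ² = 1/13  (sign +1)
I_A²/I_B² = (5/429)/(1/13) = 5/33

5/33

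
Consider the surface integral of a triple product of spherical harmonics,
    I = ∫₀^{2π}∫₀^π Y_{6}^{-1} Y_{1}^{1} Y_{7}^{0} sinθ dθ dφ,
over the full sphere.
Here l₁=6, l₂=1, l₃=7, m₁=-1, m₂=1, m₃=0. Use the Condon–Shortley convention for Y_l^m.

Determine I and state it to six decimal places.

0.160342

Rules hold: Σm=0, L=14 even, 5≤7≤7.
N = 13·3·15 = 585
Δ = 0!·12!·2!/15! = 1/1365
Racah Σ t=0..0: t=0:+1/518400 = 1/518400
⇒ 3j(6 1 7; 0 0 0)² = 7/195, sgn -1
Racah Σ t=0..0: t=0:+1/1209600 = 1/1209600
⇒ 3j(6 1 7; -1 1 0)² = 1/65, sgn -1
4πI² = N·(3j₀)²·(3jₘ)² = 21/65
I = +1·√(0.323077/4π) = 0.16034227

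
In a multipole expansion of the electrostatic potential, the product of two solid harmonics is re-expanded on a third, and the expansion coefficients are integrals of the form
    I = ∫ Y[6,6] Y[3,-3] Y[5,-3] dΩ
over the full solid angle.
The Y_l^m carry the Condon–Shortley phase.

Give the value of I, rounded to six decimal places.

-0.119512

m-sum 0 ✓  L=14 even ✓  3≤5≤9 ✓
Π(2lᵢ+1) = 13×7×11 = 1001
triangle coeff Δ(6,3,5) = 1/675675
Σ_t [1,3]: t=1:−1/8640 t=2:+1/2304 t=3:−1/8640 = 7/34560
(3j)²=7/429 [(6 3 5; 0 0 0)], sign=-1
Σ_t [0,0]: t=0:+1/1935360 = 1/1935360
(3j)²=1/91 [(6 3 5; 6 -3 -3)], sign=+1
⇒ 4πI² = 7/39
I = (-1)√(7/39/(4π)) = -0.11951207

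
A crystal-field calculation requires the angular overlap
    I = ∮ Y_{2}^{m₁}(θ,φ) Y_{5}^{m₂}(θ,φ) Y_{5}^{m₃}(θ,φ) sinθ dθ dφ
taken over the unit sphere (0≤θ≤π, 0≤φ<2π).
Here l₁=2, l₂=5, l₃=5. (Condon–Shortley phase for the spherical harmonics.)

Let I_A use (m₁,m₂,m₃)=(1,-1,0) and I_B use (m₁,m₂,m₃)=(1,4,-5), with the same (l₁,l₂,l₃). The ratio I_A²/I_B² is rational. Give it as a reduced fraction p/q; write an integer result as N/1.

1/27

Same 2,5,5: normalisation and zero-m 3j drop out of the ratio.
A: Δ: 2! 2! 8! / 13! → 1/38610; sum: t=0:+1/1152 t=1:−1/1440 = 1/5760; 3j²(2 5 5; 1 -1 0) = Δ·Π!·Σ² = 1/858  (sign -1)
B: Δ: 2! 2! 8! / 13! → 1/38610; sum: t=1:−1/80640 = -1/80640; 3j²(2 5 5; 1 4 -5) = Δ·Π!·Σ² = 9/286  (sign -1)
I_A²/I_B² = (1/858)/(9/286) = 1/27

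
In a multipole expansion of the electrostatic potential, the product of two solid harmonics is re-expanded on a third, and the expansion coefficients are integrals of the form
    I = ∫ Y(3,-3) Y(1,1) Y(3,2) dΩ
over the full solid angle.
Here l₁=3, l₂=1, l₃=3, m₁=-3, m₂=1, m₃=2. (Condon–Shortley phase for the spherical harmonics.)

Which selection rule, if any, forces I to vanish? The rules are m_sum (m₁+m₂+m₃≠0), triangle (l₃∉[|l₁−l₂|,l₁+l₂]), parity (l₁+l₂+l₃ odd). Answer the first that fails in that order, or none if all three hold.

Σmᵢ = 0  ✓
l₃∈[|l₁−l₂|,l₁+l₂]=[2,4], have l₃=3  ✓
Σlᵢ = 7 ⇒ odd  ✗

parity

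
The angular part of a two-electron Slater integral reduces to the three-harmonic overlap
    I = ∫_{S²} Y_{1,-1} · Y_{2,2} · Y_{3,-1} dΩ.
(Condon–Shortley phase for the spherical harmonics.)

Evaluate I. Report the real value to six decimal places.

Rules hold: Σm=0, L=6 even, 1≤3≤3.
N = 3·5·7 = 105
Δ = 0!·2!·4!/7! = 1/105
Racah Σ t=0..0: t=0:+1/4 = 1/4
⇒ 3j(1 2 3; 0 0 0)² = 3/35, sgn -1
Racah Σ t=0..0: t=0:+1/48 = 1/48
⇒ 3j(1 2 3; -1 2 -1)² = 1/105, sgn +1
4πI² = N·(3j₀)²·(3jₘ)² = 3/35
I = -1·√(0.0857143/4π) = -0.08258890

-0.082589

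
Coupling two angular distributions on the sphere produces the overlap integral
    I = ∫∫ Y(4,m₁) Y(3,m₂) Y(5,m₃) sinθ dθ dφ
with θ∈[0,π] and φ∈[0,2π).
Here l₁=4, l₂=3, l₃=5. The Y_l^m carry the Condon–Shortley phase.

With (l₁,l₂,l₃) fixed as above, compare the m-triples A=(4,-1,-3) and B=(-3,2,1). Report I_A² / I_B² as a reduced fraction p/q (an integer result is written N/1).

l's match ⇒ only the (l;m) 3-j factors differ between A and B.
A: triangle coeff Δ(4,3,5) = 1/180180; Σ_t [0,0]: t=0:+1/5760 = 1/5760; (3j)²=56/2145 [(4 3 5; 4 -1 -3)], sign=+1
B: triangle coeff Δ(4,3,5) = 1/180180; Σ_t [1,2]: t=1:−1/17280 t=2:+1/1440 = 11/17280; (3j)²=11/468 [(4 3 5; -3 2 1)], sign=+1
I_A²/I_B² = (56/2145)/(11/468) = 672/605

672/605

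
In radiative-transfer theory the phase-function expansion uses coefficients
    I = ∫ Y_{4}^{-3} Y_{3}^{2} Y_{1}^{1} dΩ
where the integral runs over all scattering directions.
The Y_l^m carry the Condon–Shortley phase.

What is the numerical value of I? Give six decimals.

Checks pass: Σm=0; 8 even; l₃=1∈[1,7].
(2·4+1)(2·3+1)(2·1+1) = 189
Δ: 6! 2! 0! / 9! → 1/252
sum: t=3:−1/36 = -1/36
3j²(4 3 1; 0 0 0) = Δ·Π!·Σ² = 4/63  (sign +1)
sum: t=5:−1/240 = -1/240
3j²(4 3 1; -3 2 1) = Δ·Π!·Σ² = 1/12  (sign -1)
combine: 4πI² = 189·4/63·1/12 = 1/1
take √, sign -1: I = -0.28209479

-0.282095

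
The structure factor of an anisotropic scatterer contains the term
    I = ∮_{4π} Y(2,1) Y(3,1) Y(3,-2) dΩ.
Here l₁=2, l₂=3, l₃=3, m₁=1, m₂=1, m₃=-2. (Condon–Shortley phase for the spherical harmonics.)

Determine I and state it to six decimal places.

0.162868

Checks pass: Σm=0; 8 even; l₃=3∈[1,5].
(2·2+1)(2·3+1)(2·3+1) = 245
Δ: 2! 2! 4! / 9! → 1/3780
sum: t=0:+1/24 t=1:−1/4 t=2:+1/24 = -1/6
3j²(2 3 3; 0 0 0) = Δ·Π!·Σ² = 4/105  (sign +1)
sum: t=0:+1/48 t=1:−1/12 = -1/16
3j²(2 3 3; 1 1 -2) = Δ·Π!·Σ² = 1/28  (sign +1)
combine: 4πI² = 245·4/105·1/28 = 1/3
take √, sign +1: I = 0.16286750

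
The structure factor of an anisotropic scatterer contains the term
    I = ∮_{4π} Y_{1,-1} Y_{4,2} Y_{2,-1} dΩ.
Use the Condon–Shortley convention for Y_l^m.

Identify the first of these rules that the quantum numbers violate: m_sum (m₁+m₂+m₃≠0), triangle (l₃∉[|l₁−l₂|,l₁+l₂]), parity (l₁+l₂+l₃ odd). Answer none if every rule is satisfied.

triangle

azimuthal sum: -1 + 2 − 1 = 0  ✓
3 ≤ 2 ≤ 5 (triangle on l)  ✗
L = 1 + 4 + 2 = 7 (odd)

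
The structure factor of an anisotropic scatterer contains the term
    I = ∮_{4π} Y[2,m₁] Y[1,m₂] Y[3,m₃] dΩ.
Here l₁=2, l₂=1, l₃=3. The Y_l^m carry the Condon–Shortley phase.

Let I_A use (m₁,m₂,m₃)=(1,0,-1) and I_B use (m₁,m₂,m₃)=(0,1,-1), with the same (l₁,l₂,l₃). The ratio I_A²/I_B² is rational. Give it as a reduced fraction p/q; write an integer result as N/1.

4/3

Same 2,1,3: normalisation and zero-m 3j drop out of the ratio.
A: Δ: 0! 4! 2! / 7! → 1/105; sum: t=0:+1/6 = 1/6; 3j²(2 1 3; 1 0 -1) = Δ·Π!·Σ² = 8/105  (sign +1)
B: Δ: 0! 4! 2! / 7! → 1/105; sum: t=0:+1/8 = 1/8; 3j²(2 1 3; 0 1 -1) = Δ·Π!·Σ² = 2/35  (sign +1)
I_A²/I_B² = (8/105)/(2/35) = 4/3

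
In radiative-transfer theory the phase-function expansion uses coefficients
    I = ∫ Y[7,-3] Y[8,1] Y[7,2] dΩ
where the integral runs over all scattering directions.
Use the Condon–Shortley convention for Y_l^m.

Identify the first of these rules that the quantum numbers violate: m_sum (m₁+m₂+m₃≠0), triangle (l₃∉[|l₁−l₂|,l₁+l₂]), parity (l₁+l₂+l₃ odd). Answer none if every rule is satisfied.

azimuthal sum: -3 + 1 + 2 = 0  ✓
1 ≤ 7 ≤ 15 (triangle on l)  ✓
L = 7 + 8 + 7 = 22 (even)  ✓

none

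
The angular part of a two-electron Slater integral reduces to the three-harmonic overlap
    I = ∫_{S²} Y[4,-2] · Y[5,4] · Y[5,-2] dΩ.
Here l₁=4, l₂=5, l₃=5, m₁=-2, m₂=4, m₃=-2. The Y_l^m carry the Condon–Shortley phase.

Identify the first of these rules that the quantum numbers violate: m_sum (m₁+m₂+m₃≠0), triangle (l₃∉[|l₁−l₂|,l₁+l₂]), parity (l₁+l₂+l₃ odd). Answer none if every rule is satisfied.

none

m₁+m₂+m₃ = -2 + 4 − 2 = 0  ✓
triangle: |4−5|=1 ≤ l₃=5 ≤ 4+5=9  ✓
parity: l₁+l₂+l₃ = 14 is even  ✓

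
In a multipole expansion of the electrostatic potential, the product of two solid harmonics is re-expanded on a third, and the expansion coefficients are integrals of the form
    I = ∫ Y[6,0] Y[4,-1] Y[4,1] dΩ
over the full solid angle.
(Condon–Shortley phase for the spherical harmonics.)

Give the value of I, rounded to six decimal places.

0.007113

Checks pass: Σm=0; 14 even; l₃=4∈[2,10].
(2·6+1)(2·4+1)(2·4+1) = 1053
Δ: 6! 6! 2! / 15! → 1/1261260
sum: t=2:+1/4608 t=3:−1/1296 t=4:+1/4608 = -7/20736
3j²(6 4 4; 0 0 0) = Δ·Π!·Σ² = 20/1287  (sign -1)
sum: t=1:−1/28800 t=2:+1/2304 t=3:−1/2592 = 7/518400
3j²(6 4 4; 0 -1 1) = Δ·Π!·Σ² = 1/25740  (sign -1)
combine: 4πI² = 1053·20/1287·1/25740 = 1/1573
take √, sign +1: I = 0.00711264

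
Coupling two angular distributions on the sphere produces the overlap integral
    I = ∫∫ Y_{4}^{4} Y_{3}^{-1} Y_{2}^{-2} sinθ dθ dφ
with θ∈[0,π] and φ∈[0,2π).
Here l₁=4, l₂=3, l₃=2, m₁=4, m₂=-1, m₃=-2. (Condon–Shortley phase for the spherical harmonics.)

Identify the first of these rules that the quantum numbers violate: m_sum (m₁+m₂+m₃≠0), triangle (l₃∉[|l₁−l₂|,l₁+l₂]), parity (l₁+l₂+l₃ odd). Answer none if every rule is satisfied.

Σmᵢ = 1  ✗
l₃∈[|l₁−l₂|,l₁+l₂]=[1,7], have l₃=2
Σlᵢ = 9 ⇒ odd

m_sum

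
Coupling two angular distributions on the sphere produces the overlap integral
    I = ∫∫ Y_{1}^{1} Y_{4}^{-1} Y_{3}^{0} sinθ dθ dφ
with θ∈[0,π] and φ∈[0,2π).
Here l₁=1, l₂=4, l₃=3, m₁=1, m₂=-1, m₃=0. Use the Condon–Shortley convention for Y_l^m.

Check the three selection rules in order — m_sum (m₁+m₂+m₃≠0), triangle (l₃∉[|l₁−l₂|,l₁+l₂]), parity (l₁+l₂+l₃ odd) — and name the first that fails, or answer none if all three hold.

none

azimuthal sum: 1 − 1 + 0 = 0  ✓
3 ≤ 3 ≤ 5 (triangle on l)  ✓
L = 1 + 4 + 3 = 8 (even)  ✓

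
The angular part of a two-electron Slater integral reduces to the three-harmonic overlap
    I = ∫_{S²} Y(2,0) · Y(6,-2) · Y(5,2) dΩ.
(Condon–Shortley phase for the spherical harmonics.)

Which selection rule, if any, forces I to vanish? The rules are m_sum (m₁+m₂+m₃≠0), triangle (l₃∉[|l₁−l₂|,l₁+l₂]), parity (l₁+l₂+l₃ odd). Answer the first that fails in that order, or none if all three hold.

m₁+m₂+m₃ = 0 − 2 + 2 = 0  ✓
triangle: |2−6|=4 ≤ l₃=5 ≤ 2+6=8  ✓
parity: l₁+l₂+l₃ = 13 is odd  ✗

parity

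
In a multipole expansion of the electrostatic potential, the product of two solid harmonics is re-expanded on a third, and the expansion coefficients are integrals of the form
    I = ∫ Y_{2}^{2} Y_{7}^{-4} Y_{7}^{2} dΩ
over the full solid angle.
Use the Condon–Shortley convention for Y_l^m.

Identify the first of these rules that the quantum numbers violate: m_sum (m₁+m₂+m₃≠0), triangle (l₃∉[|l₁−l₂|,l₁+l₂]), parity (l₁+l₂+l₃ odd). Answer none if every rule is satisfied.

none

m₁+m₂+m₃ = 2 − 4 + 2 = 0  ✓
triangle: |2−7|=5 ≤ l₃=7 ≤ 2+7=9  ✓
parity: l₁+l₂+l₃ = 16 is even  ✓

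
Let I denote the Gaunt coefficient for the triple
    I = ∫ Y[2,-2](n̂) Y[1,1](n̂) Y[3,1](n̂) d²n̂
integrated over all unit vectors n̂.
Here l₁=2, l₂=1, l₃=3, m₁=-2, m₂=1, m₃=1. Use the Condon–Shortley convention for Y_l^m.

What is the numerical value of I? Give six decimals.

-0.082589

Rules hold: Σm=0, L=6 even, 1≤3≤3.
N = 5·3·7 = 105
Δ = 0!·4!·2!/7! = 1/105
Racah Σ t=0..0: t=0:+1/4 = 1/4
⇒ 3j(2 1 3; 0 0 0)² = 3/35, sgn -1
Racah Σ t=0..0: t=0:+1/48 = 1/48
⇒ 3j(2 1 3; -2 1 1)² = 1/105, sgn +1
4πI² = N·(3j₀)²·(3jₘ)² = 3/35
I = -1·√(0.0857143/4π) = -0.08258890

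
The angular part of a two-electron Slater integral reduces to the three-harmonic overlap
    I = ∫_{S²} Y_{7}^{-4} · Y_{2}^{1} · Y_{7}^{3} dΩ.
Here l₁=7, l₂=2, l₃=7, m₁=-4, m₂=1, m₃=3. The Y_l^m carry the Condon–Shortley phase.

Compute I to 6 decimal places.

0.162315

Rules hold: Σm=0, L=16 even, 5≤7≤9.
N = 15·5·15 = 1125
Δ = 2!·12!·2!/17! = 1/185640
Racah Σ t=0..2: t=0:+1/2419200 t=1:−1/518400 t=2:+1/2419200 = -1/907200
⇒ 3j(7 2 7; 0 0 0)² = 56/3315, sgn +1
Racah Σ t=1..2: t=1:−1/14515200 t=2:+1/4354560 = 1/6220800
⇒ 3j(7 2 7; -4 1 3)² = 77/4420, sgn +1
4πI² = N·(3j₀)²·(3jₘ)² = 16170/48841
I = +1·√(0.331074/4π) = 0.16231468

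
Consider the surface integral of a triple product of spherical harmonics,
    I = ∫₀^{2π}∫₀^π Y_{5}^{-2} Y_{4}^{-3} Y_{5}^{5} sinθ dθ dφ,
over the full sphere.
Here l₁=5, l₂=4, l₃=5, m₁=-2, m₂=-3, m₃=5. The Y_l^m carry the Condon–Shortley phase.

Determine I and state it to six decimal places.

Checks pass: Σm=0; 14 even; l₃=5∈[1,9].
(2·5+1)(2·4+1)(2·5+1) = 1089
Δ: 4! 6! 4! / 15! → 1/3153150
sum: t=0:+1/69120 t=1:−1/1728 t=2:+1/576 t=3:−1/1728 t=4:+1/69120 = 7/11520
3j²(5 4 5; 0 0 0) = Δ·Π!·Σ² = 2/143  (sign -1)
sum: t=1:−1/103680 = -1/103680
3j²(5 4 5; -2 -3 5) = Δ·Π!·Σ² = 7/429  (sign -1)
combine: 4πI² = 1089·2/143·7/429 = 42/169
take √, sign +1: I = 0.14062948

0.140629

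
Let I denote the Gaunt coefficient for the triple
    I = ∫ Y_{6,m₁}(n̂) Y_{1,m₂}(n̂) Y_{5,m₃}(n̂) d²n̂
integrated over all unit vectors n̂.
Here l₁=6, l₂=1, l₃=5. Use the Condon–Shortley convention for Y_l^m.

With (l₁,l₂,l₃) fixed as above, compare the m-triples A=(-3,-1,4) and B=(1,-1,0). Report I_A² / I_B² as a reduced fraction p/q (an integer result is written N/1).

1/7

l's match ⇒ only the (l;m) 3-j factors differ between A and B.
A: triangle coeff Δ(6,1,5) = 1/858; Σ_t [0,0]: t=0:+1/725760 = 1/725760; (3j)²=1/286 [(6 1 5; -3 -1 4)], sign=-1
B: triangle coeff Δ(6,1,5) = 1/858; Σ_t [0,0]: t=0:+1/28800 = 1/28800; (3j)²=7/286 [(6 1 5; 1 -1 0)], sign=-1
I_A²/I_B² = (1/286)/(7/286) = 1/7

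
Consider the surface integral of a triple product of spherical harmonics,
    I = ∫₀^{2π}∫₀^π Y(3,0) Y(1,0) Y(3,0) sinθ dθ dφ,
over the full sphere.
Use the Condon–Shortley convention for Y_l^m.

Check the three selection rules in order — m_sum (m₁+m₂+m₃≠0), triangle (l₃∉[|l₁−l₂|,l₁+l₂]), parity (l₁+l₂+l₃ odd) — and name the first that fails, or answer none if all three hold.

azimuthal sum: 0 + 0 + 0 = 0  ✓
2 ≤ 3 ≤ 4 (triangle on l)  ✓
L = 3 + 1 + 3 = 7 (odd)  ✗

parity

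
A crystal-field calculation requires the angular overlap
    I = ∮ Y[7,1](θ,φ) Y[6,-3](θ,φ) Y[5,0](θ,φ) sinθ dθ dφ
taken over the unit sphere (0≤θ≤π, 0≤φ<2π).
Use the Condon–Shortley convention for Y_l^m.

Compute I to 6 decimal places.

0.000000

Σmᵢ = -2 ≠ 0, so the φ-integral vanishes; I = 0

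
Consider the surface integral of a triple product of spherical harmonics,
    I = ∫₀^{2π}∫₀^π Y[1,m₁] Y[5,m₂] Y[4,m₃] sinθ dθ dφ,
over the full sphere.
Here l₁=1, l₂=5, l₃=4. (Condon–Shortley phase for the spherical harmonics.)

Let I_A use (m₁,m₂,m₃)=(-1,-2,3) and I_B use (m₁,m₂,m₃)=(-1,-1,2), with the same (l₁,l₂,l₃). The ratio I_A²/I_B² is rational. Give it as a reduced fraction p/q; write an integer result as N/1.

Shared (l₁,l₂,l₃)=(1,5,4): N and (l;000)² cancel in I_A²/I_B².
A: Δ = 2!·0!·8!/11! = 1/495; Racah Σ t=2..2: t=2:+1/10080 = 1/10080; ⇒ 3j(1 5 4; -1 -2 3)² = 1/165, sgn -1
B: Δ = 2!·0!·8!/11! = 1/495; Racah Σ t=2..2: t=2:+1/2880 = 1/2880; ⇒ 3j(1 5 4; -1 -1 2)² = 2/165, sgn +1
I_A²/I_B² = (1/165)/(2/165) = 1/2

1/2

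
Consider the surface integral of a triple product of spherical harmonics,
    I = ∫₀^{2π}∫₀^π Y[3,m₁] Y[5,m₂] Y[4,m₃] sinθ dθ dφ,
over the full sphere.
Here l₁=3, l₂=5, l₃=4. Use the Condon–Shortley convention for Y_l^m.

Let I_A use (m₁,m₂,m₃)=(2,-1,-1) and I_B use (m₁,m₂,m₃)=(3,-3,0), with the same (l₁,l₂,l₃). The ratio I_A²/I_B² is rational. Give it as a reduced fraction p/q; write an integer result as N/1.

Shared (l₁,l₂,l₃)=(3,5,4): N and (l;000)² cancel in I_A²/I_B².
A: Δ = 4!·2!·6!/13! = 1/180180; Racah Σ t=0..1: t=0:+1/1152 t=1:−1/432 = -5/3456; ⇒ 3j(3 5 4; 2 -1 -1)² = 625/36036, sgn +1
B: Δ = 4!·2!·6!/13! = 1/180180; Racah Σ t=0..0: t=0:+1/2304 = 1/2304; ⇒ 3j(3 5 4; 3 -3 0)² = 5/143, sgn +1
I_A²/I_B² = (625/36036)/(5/143) = 125/252

125/252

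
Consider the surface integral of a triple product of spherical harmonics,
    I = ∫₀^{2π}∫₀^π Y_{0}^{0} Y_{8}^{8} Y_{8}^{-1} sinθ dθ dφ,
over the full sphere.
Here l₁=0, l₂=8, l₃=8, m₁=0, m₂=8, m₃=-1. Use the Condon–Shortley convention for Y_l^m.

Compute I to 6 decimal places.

m-sum = 0 + 8 − 1 = 7 ≠ 0 ⇒ I = 0

0.000000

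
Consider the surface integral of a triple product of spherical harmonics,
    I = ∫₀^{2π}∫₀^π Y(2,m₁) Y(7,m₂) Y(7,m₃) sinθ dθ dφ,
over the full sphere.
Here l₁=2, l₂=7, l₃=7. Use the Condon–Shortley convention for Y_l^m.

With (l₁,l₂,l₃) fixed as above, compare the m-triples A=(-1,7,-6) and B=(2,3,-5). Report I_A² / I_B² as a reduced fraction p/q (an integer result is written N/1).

Shared (l₁,l₂,l₃)=(2,7,7): N and (l;000)² cancel in I_A²/I_B².
A: Δ = 2!·2!·12!/17! = 1/185640; Racah Σ t=2..2: t=2:+1/958003200 = 1/958003200; ⇒ 3j(2 7 7; -1 7 -6)² = 13/680, sgn -1
B: Δ = 2!·2!·12!/17! = 1/185640; Racah Σ t=0..0: t=0:+1/29030400 = 1/29030400; ⇒ 3j(2 7 7; 2 3 -5)² = 99/7735, sgn +1
I_A²/I_B² = (13/680)/(99/7735) = 1183/792

1183/792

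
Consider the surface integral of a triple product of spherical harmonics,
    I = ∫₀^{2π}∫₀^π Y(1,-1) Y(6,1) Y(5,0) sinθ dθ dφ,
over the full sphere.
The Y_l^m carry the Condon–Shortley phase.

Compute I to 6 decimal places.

Checks pass: Σm=0; 12 even; l₃=5∈[5,7].
(2·1+1)(2·6+1)(2·5+1) = 429
Δ: 2! 0! 10! / 13! → 1/858
sum: t=1:−1/14400 = -1/14400
3j²(1 6 5; 0 0 0) = Δ·Π!·Σ² = 6/143  (sign +1)
sum: t=2:+1/28800 = 1/28800
3j²(1 6 5; -1 1 0) = Δ·Π!·Σ² = 7/286  (sign -1)
combine: 4πI² = 429·6/143·7/286 = 63/143
take √, sign -1: I = -0.18723944

-0.187239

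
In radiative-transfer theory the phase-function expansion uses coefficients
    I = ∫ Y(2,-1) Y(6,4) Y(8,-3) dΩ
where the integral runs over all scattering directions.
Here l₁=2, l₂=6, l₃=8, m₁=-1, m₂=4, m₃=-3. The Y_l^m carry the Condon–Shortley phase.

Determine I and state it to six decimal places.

-0.089004

Rules hold: Σm=0, L=16 even, 4≤8≤8.
N = 5·13·17 = 1105
Δ = 0!·4!·12!/17! = 1/30940
Racah Σ t=0..0: t=0:+1/2073600 = 1/2073600
⇒ 3j(2 6 8; 0 0 0)² = 28/1105, sgn +1
Racah Σ t=0..0: t=0:+1/43545600 = 1/43545600
⇒ 3j(2 6 8; -1 4 -3)² = 11/3094, sgn -1
4πI² = N·(3j₀)²·(3jₘ)² = 22/221
I = -1·√(0.0995475/4π) = -0.08900415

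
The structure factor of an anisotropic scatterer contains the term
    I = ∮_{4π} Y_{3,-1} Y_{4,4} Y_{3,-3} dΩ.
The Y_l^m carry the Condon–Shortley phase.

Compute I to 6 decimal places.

-0.166198

m-sum 0 ✓  L=10 even ✓  1≤3≤7 ✓
Π(2lᵢ+1) = 7×9×7 = 441
triangle coeff Δ(3,4,3) = 1/34650
Σ_t [1,3]: t=1:−1/72 t=2:+1/16 t=3:−1/72 = 5/144
(3j)²=2/77 [(3 4 3; 0 0 0)], sign=-1
Σ_t [4,4]: t=4:+1/1152 = 1/1152
(3j)²=1/33 [(3 4 3; -1 4 -3)], sign=+1
⇒ 4πI² = 42/121
I = (-1)√(42/121/(4π)) = -0.16619847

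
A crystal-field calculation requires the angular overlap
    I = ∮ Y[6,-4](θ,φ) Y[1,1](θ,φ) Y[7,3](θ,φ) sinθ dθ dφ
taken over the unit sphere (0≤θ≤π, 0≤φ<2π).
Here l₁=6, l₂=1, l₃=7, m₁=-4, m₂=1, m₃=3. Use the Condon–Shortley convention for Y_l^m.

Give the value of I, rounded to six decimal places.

-0.085707

m-sum 0 ✓  L=14 even ✓  5≤7≤7 ✓
Π(2lᵢ+1) = 13×3×15 = 585
triangle coeff Δ(6,1,7) = 1/1365
Σ_t [0,0]: t=0:+1/518400 = 1/518400
(3j)²=7/195 [(6 1 7; 0 0 0)], sign=-1
Σ_t [0,0]: t=0:+1/14515200 = 1/14515200
(3j)²=2/455 [(6 1 7; -4 1 3)], sign=+1
⇒ 4πI² = 6/65
I = (-1)√(6/65/(4π)) = -0.08570655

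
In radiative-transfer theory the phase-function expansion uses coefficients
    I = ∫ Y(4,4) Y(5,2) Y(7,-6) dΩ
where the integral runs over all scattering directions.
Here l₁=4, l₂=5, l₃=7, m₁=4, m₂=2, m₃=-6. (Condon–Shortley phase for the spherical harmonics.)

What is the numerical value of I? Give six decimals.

Rules hold: Σm=0, L=16 even, 1≤7≤9.
N = 9·11·15 = 1485
Δ = 2!·6!·8!/17! = 1/6126120
Racah Σ t=0..2: t=0:+1/69120 t=1:−1/20736 t=2:+1/69120 = -1/51840
⇒ 3j(4 5 7; 0 0 0)² = 280/21879, sgn +1
Racah Σ t=0..0: t=0:+1/7257600 = 1/7257600
⇒ 3j(4 5 7; 4 2 -6)² = 2/85, sgn -1
4πI² = N·(3j₀)²·(3jₘ)² = 1680/3757
I = -1·√(0.447165/4π) = -0.18863797

-0.188638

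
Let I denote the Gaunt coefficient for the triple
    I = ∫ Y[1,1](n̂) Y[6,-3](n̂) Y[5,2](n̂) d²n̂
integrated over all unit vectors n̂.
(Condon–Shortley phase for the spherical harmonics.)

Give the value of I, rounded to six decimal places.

-0.245154

m-sum 0 ✓  L=12 even ✓  5≤5≤7 ✓
Π(2lᵢ+1) = 3×13×11 = 429
triangle coeff Δ(1,6,5) = 1/858
Σ_t [1,1]: t=1:−1/14400 = -1/14400
(3j)²=6/143 [(1 6 5; 0 0 0)], sign=+1
Σ_t [0,0]: t=0:+1/60480 = 1/60480
(3j)²=6/143 [(1 6 5; 1 -3 2)], sign=-1
⇒ 4πI² = 108/143
I = (-1)√(108/143/(4π)) = -0.24515397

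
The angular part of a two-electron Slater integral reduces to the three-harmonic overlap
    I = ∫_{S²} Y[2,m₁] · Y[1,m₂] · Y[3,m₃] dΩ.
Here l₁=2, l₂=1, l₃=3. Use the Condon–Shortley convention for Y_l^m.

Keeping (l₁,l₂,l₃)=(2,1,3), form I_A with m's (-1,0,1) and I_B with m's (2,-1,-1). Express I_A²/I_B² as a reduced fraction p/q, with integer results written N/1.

8/1

Same 2,1,3: normalisation and zero-m 3j drop out of the ratio.
A: Δ: 0! 4! 2! / 7! → 1/105; sum: t=0:+1/6 = 1/6; 3j²(2 1 3; -1 0 1) = Δ·Π!·Σ² = 8/105  (sign +1)
B: Δ: 0! 4! 2! / 7! → 1/105; sum: t=0:+1/48 = 1/48; 3j²(2 1 3; 2 -1 -1) = Δ·Π!·Σ² = 1/105  (sign +1)
I_A²/I_B² = (8/105)/(1/105) = 8/1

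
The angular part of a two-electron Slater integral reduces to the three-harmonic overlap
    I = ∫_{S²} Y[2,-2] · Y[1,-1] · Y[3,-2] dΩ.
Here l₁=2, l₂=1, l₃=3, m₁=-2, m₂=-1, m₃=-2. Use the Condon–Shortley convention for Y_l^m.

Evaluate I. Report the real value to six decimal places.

Σmᵢ = -5 ≠ 0, so the φ-integral vanishes; I = 0

0.000000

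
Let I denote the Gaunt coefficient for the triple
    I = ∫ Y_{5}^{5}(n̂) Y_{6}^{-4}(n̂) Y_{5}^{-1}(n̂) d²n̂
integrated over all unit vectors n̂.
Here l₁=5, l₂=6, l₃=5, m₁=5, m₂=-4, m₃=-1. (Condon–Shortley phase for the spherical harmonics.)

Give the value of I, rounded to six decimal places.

Rules hold: Σm=0, L=16 even, 1≤5≤11.
N = 11·13·11 = 1573
Δ = 6!·4!·6!/17! = 1/28588560
Racah Σ t=1..5: t=1:−1/345600 t=2:+1/13824 t=3:−1/5184 t=4:+1/13824 t=5:−1/345600 = -7/129600
⇒ 3j(5 6 5; 0 0 0)² = 80/7293, sgn +1
Racah Σ t=0..0: t=0:+1/829440 = 1/829440
⇒ 3j(5 6 5; 5 -4 -1)² = 225/9724, sgn +1
4πI² = N·(3j₀)²·(3jₘ)² = 1500/3757
I = +1·√(0.399255/4π) = 0.17824613

0.178246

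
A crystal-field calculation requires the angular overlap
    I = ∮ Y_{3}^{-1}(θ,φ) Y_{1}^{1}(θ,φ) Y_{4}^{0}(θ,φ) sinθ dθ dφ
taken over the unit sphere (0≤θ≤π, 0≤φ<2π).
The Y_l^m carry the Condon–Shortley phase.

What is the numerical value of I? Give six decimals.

0.150786

m-sum 0 ✓  L=8 even ✓  2≤4≤4 ✓
Π(2lᵢ+1) = 7×3×9 = 189
triangle coeff Δ(3,1,4) = 1/252
Σ_t [0,0]: t=0:+1/36 = 1/36
(3j)²=4/63 [(3 1 4; 0 0 0)], sign=+1
Σ_t [0,0]: t=0:+1/96 = 1/96
(3j)²=1/42 [(3 1 4; -1 1 0)], sign=+1
⇒ 4πI² = 2/7
I = (+1)√(2/7/(4π)) = 0.15078601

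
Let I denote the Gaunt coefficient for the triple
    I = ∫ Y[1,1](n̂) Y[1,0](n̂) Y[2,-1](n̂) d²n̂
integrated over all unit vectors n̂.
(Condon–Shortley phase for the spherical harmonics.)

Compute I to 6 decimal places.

-0.218510

Rules hold: Σm=0, L=4 even, 0≤2≤2.
N = 3·3·5 = 45
Δ = 0!·2!·2!/5! = 1/30
Racah Σ t=0..0: t=0:+1/1 = 1/1
⇒ 3j(1 1 2; 0 0 0)² = 2/15, sgn +1
Racah Σ t=0..0: t=0:+1/2 = 1/2
⇒ 3j(1 1 2; 1 0 -1)² = 1/10, sgn -1
4πI² = N·(3j₀)²·(3jₘ)² = 3/5
I = -1·√(0.6/4π) = -0.21850969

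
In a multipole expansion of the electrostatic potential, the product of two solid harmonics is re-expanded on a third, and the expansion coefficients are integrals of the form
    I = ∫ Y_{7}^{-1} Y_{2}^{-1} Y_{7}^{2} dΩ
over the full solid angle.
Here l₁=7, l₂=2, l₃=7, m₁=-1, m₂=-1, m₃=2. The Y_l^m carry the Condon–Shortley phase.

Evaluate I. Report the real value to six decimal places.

m-sum 0 ✓  L=16 even ✓  5≤7≤9 ✓
Π(2lᵢ+1) = 15×5×15 = 1125
triangle coeff Δ(7,2,7) = 1/185640
Σ_t [0,2]: t=0:+1/2419200 t=1:−1/518400 t=2:+1/2419200 = -1/907200
(3j)²=56/3315 [(7 2 7; 0 0 0)], sign=+1
Σ_t [0,1]: t=0:+1/1935360 t=1:−1/1209600 = -1/3225600
(3j)²=243/61880 [(7 2 7; -1 -1 2)], sign=+1
⇒ 4πI² = 3645/48841
I = (+1)√(3645/48841/(4π)) = 0.07706400

0.077064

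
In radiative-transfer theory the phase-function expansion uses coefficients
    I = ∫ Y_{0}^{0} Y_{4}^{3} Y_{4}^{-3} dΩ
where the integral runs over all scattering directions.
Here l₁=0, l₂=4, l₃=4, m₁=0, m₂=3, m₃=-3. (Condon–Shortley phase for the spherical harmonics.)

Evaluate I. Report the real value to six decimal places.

-0.282095

Rules hold: Σm=0, L=8 even, 4≤4≤4.
N = 1·9·9 = 81
Δ = 0!·0!·8!/9! = 1/9
Racah Σ t=0..0: t=0:+1/576 = 1/576
⇒ 3j(0 4 4; 0 0 0)² = 1/9, sgn +1
Racah Σ t=0..0: t=0:+1/5040 = 1/5040
⇒ 3j(0 4 4; 0 3 -3)² = 1/9, sgn -1
4πI² = N·(3j₀)²·(3jₘ)² = 1/1
I = -1·√(1/4π) = -0.28209479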